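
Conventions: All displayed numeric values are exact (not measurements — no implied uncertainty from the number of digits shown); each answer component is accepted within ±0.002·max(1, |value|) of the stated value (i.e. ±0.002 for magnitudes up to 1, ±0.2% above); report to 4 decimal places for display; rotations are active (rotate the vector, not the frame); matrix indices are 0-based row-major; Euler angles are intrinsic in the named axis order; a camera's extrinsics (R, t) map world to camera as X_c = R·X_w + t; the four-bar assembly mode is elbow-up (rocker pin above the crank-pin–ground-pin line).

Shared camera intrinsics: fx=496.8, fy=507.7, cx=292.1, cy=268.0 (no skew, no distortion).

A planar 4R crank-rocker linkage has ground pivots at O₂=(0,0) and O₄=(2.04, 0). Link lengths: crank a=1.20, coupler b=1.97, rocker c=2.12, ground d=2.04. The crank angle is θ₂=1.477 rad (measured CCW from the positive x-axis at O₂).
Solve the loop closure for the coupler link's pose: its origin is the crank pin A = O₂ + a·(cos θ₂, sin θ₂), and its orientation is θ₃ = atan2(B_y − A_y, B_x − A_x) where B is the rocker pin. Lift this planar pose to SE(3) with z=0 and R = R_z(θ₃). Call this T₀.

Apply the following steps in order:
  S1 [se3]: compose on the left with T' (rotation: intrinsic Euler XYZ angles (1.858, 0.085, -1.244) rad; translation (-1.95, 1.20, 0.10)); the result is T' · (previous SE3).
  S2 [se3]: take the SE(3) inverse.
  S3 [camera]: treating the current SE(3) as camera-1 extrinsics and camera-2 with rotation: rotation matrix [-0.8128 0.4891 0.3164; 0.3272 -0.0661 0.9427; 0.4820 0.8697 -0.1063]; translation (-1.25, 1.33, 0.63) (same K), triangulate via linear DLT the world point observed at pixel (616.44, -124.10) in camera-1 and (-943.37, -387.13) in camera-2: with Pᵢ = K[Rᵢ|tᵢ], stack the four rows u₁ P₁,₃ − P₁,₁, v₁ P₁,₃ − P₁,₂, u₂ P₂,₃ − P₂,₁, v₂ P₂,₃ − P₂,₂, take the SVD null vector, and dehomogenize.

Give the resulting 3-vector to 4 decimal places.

result = (-0.7396, 0.0239, -1.8203)

source (fourbar_fk): coupler pose = R=[0.8850 -0.4656 0.0000; 0.4656 0.8850 0.0000; 0.0000 0.0000 1.0000], t=(0.1124, 1.1947, 0.0000)
after S1 (compose_se3): R=[0.7224 0.6862 0.0849; 0.2541 -0.1493 -0.9556; -0.6430 0.7119 -0.2822], t=(-0.7866, 1.2166, 0.3938)
after S2 (invert_se3): R=[0.7224 0.2541 -0.6430; 0.6862 -0.1493 0.7119; 0.0849 -0.9556 -0.2822], t=(0.5124, 0.4411, 1.3405)
after S3 (triangulate): (-0.7396, 0.0239, -1.8203)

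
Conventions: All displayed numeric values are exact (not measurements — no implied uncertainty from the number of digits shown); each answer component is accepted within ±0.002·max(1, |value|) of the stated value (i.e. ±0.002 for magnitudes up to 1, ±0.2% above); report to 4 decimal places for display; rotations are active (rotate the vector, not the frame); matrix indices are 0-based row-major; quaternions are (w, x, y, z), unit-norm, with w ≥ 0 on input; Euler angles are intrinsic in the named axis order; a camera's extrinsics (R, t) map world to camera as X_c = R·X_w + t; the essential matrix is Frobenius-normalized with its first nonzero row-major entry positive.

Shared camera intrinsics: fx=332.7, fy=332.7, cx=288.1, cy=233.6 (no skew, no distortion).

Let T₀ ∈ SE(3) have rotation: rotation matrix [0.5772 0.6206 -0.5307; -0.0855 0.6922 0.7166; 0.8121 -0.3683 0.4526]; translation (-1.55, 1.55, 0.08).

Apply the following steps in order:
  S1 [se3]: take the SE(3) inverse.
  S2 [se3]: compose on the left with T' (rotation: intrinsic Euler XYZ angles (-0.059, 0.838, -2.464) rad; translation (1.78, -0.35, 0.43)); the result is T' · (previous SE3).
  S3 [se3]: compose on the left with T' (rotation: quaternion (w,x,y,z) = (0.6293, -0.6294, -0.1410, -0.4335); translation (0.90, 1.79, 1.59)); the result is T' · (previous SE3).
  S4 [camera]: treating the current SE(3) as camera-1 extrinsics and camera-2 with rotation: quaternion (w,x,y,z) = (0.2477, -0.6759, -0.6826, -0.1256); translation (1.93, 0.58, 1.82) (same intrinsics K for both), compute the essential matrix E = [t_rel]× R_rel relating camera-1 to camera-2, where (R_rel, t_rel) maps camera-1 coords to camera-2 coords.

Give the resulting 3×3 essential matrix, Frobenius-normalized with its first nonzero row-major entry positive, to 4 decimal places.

after S1 (invert_se3): R=[0.5772 -0.0855 0.8121; 0.6206 0.6922 -0.3683; -0.5307 0.7166 0.4526], t=(0.9622, -0.0815, -1.9695)
after S2 (compose_se3): R=[-0.4350 0.8675 -0.2413; -0.8622 -0.4786 -0.1661; -0.2596 0.1358 0.9561], t=(-0.2196, -0.9314, -0.2592)
after S3 (compose_se3): R=[-0.9733 0.2109 0.0910; 0.0678 -0.1147 0.9911; 0.2195 0.9708 0.0974], t=(0.0027, 1.7904, 2.0116)
after S4 (essential): [0.6414 -0.2220 -0.1712; 0.1664 -0.1080 0.6510; -0.0481 0.0022 0.2113]

matrix = [0.6414 -0.2220 -0.1712; 0.1664 -0.1080 0.6510; -0.0481 0.0022 0.2113]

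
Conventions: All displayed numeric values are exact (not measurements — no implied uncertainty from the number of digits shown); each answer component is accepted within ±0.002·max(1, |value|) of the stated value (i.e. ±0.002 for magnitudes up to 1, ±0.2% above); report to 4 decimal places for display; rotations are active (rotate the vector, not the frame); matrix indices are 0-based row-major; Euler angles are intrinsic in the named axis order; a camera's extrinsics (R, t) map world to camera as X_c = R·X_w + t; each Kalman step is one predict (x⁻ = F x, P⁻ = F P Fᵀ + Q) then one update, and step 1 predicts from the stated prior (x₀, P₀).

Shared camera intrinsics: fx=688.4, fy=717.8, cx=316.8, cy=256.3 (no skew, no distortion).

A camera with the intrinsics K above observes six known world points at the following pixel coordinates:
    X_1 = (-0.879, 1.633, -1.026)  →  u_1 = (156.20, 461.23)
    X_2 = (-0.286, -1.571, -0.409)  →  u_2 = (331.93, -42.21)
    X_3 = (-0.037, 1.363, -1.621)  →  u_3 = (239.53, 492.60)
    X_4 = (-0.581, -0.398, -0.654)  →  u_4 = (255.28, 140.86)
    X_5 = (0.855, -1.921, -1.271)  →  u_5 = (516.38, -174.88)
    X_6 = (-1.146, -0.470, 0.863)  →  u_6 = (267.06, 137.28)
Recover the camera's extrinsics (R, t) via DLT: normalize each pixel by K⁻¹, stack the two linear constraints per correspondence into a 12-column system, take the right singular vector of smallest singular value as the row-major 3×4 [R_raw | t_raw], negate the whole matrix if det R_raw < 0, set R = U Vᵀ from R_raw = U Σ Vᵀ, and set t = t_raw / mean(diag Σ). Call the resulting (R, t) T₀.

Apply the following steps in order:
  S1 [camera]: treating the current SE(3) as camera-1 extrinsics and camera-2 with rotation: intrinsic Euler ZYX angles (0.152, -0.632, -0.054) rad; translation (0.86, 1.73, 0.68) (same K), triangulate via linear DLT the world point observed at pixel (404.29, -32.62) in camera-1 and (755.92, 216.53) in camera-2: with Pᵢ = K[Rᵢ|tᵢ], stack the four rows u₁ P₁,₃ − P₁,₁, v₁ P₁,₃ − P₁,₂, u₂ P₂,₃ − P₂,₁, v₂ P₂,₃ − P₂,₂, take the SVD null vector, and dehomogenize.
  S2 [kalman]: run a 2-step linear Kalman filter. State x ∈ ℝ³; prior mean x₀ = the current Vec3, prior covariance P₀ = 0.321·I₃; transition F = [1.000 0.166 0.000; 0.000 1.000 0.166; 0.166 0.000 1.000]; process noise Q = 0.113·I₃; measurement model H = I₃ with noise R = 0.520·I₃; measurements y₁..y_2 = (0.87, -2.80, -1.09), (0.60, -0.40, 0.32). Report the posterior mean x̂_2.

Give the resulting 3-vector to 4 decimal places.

result = (0.1957, -1.4509, 0.1138)

source (pnp_recover): camera pose = R=[0.9405 -0.1190 0.3182; 0.1534 0.9845 -0.0853; -0.3031 0.1291 0.9442], t=(0.3099, -0.2901, 4.9403)
after S1 (triangulate): (-0.0282, -1.7867, 0.5235)
after S2 (kf_track): (0.1957, -1.4509, 0.1138)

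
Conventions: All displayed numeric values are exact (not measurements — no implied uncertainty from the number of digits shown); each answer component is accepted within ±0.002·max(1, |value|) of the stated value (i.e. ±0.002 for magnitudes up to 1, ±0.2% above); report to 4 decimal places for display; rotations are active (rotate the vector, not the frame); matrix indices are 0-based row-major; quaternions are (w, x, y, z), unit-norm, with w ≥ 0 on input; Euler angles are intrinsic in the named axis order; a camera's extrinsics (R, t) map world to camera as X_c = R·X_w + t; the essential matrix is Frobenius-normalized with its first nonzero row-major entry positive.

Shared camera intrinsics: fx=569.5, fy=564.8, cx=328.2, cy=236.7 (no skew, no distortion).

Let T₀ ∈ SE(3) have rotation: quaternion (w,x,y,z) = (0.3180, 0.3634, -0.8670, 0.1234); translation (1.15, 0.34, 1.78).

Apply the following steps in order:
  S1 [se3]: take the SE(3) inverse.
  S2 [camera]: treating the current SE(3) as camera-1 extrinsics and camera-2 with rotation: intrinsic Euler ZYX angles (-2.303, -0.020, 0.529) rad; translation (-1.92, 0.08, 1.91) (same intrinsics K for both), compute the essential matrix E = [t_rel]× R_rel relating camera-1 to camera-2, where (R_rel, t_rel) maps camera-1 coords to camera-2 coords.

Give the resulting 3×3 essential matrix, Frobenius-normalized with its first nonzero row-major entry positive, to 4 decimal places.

matrix = [0.5148 0.0883 0.1303; 0.0044 -0.6592 0.2507; 0.4409 0.0130 0.1352]

after S1 (invert_se3): R=[-0.5337 -0.5516 0.6410; -0.7085 0.7055 0.0171; -0.4617 -0.4451 -0.7673], t=(-0.3398, 0.5445, 2.0481)
after S2 (essential): [0.5148 0.0883 0.1303; 0.0044 -0.6592 0.2507; 0.4409 0.0130 0.1352]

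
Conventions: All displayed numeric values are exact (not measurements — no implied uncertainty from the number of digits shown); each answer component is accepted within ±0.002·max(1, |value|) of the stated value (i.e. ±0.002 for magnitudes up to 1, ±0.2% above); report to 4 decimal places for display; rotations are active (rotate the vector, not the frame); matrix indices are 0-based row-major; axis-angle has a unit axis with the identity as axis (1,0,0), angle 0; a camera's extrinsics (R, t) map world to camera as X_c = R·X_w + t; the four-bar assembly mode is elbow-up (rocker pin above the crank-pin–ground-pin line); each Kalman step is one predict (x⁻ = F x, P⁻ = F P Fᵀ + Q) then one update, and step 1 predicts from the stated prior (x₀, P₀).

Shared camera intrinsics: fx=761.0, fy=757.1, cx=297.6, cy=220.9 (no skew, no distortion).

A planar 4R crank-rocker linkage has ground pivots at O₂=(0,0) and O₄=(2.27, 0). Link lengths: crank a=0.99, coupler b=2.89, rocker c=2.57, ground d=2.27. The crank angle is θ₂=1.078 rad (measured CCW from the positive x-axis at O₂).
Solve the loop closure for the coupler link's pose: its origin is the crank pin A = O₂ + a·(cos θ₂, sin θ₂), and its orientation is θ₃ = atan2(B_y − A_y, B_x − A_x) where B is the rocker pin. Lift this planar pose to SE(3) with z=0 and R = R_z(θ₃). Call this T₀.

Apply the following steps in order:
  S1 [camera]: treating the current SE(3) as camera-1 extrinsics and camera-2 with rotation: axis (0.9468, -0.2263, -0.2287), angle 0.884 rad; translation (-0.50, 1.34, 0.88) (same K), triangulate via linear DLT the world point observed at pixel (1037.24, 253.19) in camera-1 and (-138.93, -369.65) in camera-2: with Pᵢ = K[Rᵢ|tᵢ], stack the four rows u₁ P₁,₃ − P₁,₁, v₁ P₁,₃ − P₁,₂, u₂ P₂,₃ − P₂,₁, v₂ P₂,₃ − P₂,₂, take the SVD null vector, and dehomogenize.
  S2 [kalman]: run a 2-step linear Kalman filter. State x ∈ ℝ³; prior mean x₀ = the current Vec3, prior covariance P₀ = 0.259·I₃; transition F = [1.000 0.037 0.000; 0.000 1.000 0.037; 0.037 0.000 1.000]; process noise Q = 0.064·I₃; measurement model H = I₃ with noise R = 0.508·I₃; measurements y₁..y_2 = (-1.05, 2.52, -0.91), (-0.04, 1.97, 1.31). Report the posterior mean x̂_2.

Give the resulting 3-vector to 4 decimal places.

result = (-0.0779, 0.8224, 0.9044)

source (fourbar_fk): coupler pose = R=[0.8257 -0.5642 0.0000; 0.5642 0.8257 0.0000; 0.0000 0.0000 1.0000], t=(0.4684, 0.8722, 0.0000)
after S1 (triangulate): (0.4761, -1.2970, 1.6392)
after S2 (kf_track): (-0.0779, 0.8224, 0.9044)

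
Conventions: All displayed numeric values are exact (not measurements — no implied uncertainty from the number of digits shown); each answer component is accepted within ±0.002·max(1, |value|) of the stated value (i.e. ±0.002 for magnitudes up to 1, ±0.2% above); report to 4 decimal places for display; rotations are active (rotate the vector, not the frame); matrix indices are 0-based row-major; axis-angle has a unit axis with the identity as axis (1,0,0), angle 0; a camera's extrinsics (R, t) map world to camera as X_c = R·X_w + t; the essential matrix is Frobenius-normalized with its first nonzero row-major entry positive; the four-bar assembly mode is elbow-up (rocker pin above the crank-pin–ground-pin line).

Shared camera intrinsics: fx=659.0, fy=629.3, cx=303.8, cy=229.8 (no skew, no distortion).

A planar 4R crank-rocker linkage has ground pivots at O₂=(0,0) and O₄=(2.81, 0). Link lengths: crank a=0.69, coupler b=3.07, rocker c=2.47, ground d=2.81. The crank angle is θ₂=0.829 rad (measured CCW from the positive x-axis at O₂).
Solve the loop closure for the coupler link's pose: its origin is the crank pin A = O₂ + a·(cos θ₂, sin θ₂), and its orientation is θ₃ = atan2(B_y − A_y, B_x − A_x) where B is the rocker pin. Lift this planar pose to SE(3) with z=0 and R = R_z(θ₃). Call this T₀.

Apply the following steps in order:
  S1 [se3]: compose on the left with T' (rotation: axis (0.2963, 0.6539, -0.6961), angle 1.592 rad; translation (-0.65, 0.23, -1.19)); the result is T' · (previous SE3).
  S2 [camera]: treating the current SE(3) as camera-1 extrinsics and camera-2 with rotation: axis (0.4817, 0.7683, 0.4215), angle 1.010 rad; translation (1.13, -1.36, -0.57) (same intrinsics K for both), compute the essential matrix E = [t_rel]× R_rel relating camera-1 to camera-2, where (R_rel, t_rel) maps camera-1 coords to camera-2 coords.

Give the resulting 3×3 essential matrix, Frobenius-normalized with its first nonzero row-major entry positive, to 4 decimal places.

matrix = [0.4040 0.1975 0.4424; -0.1178 0.2454 0.3808; -0.5598 0.1958 0.1768]

source (fourbar_fk): coupler pose = R=[0.7693 -0.6388 0.0000; 0.6388 0.7693 0.0000; 0.0000 0.0000 1.0000], t=(0.4662, 0.5087, 0.0000)
after S1 (compose_se3): R=[0.6237 0.6439 0.4431; -0.1178 0.6379 -0.7611; -0.7727 0.4225 0.4737], t=(-0.1634, 0.2092, -1.6787)
after S2 (essential): [0.4040 0.1975 0.4424; -0.1178 0.2454 0.3808; -0.5598 0.1958 0.1768]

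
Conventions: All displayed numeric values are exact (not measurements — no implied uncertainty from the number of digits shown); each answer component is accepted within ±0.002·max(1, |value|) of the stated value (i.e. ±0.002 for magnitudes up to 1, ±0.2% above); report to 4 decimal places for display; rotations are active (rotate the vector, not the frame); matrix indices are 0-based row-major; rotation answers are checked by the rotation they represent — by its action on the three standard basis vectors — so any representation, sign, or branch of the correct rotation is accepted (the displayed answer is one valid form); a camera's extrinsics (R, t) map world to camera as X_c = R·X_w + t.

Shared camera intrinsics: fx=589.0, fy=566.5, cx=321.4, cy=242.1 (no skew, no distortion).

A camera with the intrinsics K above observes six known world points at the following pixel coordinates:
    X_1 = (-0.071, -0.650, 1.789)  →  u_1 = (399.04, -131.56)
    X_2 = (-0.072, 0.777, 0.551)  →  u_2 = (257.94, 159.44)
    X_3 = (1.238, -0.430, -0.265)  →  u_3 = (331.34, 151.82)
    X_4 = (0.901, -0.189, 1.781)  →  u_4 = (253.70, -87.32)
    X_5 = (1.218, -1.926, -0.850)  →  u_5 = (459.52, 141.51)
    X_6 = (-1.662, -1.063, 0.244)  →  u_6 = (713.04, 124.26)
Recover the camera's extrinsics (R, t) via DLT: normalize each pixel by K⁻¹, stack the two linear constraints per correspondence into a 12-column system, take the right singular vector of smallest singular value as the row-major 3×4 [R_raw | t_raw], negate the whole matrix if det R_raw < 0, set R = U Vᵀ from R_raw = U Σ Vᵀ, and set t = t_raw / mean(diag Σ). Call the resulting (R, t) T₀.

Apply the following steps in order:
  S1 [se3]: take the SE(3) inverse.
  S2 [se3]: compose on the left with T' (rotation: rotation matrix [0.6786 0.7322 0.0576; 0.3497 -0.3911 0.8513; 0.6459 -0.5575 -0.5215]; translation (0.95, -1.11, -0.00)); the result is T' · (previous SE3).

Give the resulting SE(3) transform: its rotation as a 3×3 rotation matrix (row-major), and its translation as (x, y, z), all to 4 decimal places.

rotation (matrix) = ((-0.9680, 0.0892, 0.2347), (-0.0996, -0.9945, -0.0327), (0.2304, -0.0550, 0.9715)), translation = (0.3678, -1.3985, -4.0891)

source (pnp_recover): camera pose = R=[-0.5429 -0.7983 -0.2608; -0.3228 0.4850 -0.8128; 0.7753 -0.3571 -0.5210], t=(0.3500, -0.4600, 4.0999)
after S1 (invert_se3): R=[-0.5429 -0.3228 0.7753; -0.7983 0.4850 -0.3571; -0.2608 -0.8128 -0.5210], t=(-3.1372, 1.9664, 1.8533)
after S2 (compose_se3): R=[-0.9680 0.0892 0.2347; -0.0996 -0.9945 -0.0327; 0.2304 -0.0550 0.9715], t=(0.3678, -1.3985, -4.0891)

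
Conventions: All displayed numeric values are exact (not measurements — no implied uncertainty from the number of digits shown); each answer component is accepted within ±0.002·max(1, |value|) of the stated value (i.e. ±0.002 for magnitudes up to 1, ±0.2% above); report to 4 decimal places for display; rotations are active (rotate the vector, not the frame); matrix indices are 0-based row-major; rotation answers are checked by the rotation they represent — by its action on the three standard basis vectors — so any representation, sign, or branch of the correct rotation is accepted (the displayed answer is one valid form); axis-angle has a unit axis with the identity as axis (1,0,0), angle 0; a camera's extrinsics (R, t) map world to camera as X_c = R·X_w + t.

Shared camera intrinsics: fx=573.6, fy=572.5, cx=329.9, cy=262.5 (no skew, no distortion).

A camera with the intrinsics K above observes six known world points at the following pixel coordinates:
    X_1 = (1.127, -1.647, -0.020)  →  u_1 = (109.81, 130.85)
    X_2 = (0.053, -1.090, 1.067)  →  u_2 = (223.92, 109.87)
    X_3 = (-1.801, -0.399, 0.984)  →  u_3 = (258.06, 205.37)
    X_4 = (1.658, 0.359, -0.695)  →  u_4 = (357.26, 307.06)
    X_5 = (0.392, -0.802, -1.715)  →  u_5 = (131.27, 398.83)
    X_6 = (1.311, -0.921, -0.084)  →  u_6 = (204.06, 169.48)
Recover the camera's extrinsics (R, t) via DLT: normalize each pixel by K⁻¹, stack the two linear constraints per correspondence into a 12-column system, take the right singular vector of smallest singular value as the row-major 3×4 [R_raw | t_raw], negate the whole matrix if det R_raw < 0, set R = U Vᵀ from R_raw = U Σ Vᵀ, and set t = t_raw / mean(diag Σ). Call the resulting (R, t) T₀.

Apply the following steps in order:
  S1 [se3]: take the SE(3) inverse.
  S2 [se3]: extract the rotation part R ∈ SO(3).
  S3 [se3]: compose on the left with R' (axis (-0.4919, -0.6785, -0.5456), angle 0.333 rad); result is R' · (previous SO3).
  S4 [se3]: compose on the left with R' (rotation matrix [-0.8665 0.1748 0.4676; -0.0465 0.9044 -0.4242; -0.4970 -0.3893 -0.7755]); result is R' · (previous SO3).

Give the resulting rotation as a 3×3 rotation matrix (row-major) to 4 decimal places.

source (pnp_recover): camera pose = R=[0.2711 0.9107 0.3116; -0.2214 0.3740 -0.9006; -0.9368 0.1752 0.3030], t=(-0.3800, -0.1000, 5.4701)
after S1 (invert_se3): R=[0.2711 -0.2214 -0.9368; 0.9107 0.3740 0.1752; 0.3116 -0.9006 0.3030], t=(5.2050, -0.5747, -1.6291)
after S2 (rot_of_se3): [0.2711 -0.2214 -0.9368; 0.9107 0.3740 0.1752; 0.3116 -0.9006 0.3030]
after S3 (compose_so3): [0.3744 0.0479 -0.9260; 0.8968 0.2352 0.3748; 0.2357 -0.9708 0.0451]
after S4 (compose_so3): [-0.0575 -0.4543 0.8890; 0.6936 0.6223 0.3628; -0.7180 0.6375 0.2794]

rotation (matrix) = ((-0.0575, -0.4543, 0.8890), (0.6936, 0.6223, 0.3628), (-0.7180, 0.6375, 0.2794))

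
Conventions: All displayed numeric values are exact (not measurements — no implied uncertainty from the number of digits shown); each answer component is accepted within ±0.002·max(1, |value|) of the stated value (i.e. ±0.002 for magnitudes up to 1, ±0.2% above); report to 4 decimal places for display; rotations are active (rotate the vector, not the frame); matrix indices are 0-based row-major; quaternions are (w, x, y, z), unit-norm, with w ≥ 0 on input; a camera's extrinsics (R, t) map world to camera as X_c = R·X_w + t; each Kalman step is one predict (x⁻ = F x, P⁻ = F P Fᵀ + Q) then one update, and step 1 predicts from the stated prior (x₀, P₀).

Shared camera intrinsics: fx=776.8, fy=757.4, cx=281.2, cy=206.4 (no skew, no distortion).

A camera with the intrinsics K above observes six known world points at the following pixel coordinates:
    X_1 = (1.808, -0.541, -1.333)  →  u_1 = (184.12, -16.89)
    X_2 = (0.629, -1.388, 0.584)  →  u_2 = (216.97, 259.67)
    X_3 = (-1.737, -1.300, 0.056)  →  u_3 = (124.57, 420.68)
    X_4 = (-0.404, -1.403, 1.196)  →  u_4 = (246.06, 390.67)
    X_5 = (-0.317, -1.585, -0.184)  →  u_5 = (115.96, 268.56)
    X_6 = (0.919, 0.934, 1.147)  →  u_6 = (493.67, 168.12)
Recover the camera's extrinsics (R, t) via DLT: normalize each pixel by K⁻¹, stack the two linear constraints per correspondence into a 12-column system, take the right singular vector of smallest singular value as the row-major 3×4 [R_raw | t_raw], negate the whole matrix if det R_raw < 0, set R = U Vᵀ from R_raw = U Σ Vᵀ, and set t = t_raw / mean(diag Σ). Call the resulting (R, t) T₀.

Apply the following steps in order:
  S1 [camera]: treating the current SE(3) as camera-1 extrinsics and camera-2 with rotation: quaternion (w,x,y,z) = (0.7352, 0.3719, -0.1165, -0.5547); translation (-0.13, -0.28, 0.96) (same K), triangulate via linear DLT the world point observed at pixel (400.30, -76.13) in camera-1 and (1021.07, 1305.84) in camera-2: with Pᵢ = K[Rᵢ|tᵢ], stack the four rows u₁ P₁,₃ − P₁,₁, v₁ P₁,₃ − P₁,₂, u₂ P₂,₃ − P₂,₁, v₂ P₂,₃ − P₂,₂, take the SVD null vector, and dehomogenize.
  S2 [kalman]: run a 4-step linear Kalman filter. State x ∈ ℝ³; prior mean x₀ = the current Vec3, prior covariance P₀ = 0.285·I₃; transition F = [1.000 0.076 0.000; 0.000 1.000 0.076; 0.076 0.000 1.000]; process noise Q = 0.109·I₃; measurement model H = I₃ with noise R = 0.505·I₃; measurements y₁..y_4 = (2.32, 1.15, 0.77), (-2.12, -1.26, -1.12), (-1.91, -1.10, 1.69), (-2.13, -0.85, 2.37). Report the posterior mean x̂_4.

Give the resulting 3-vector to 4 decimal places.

source (pnp_recover): camera pose = R=[0.0439 0.8390 0.5423; -0.4958 -0.4530 0.7409; 0.8673 -0.3014 0.3961], t=(0.2799, -0.2900, 5.3402)
after S1 (triangulate): (-1.3655, 1.2311, -1.3967)
after S2 (kf_track): (-1.4608, -0.4995, 0.8574)

result = (-1.4608, -0.4995, 0.8574)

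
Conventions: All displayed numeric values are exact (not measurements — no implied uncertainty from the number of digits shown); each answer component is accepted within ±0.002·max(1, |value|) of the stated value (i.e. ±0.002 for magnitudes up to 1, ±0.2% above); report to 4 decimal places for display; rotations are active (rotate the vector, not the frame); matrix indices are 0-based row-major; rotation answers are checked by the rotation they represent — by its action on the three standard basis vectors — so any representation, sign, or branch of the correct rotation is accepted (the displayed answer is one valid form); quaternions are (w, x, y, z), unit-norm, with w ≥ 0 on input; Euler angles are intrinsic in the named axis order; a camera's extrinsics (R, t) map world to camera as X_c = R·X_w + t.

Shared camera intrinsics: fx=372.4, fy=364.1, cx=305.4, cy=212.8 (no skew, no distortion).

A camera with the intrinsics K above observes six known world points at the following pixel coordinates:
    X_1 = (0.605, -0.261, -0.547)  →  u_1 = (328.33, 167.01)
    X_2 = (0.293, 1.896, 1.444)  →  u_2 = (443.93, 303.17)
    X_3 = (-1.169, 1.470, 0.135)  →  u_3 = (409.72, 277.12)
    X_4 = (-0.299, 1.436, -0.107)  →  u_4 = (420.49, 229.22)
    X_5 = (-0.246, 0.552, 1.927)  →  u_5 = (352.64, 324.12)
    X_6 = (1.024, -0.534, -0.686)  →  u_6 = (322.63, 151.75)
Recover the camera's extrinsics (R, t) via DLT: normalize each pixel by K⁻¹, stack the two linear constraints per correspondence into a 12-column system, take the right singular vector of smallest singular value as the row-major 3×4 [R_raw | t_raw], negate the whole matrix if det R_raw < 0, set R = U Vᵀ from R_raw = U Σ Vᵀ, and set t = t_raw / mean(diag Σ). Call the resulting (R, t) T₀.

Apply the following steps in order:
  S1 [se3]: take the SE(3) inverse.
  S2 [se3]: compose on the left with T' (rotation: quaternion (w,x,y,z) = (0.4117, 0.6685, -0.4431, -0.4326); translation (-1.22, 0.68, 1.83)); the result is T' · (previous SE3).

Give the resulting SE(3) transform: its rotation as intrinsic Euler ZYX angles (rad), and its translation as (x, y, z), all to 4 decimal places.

source (pnp_recover): camera pose = R=[0.4107 0.9117 0.0074; -0.3771 0.1625 0.9118; 0.8301 -0.3773 0.4105], t=(0.3799, -0.0200, 5.8994)
after S1 (invert_se3): R=[0.4107 -0.3771 0.8301; 0.9117 0.1625 -0.3773; 0.0074 0.9118 0.4105], t=(-5.0609, 1.8825, -2.4065)
after S2 (compose_se3): R=[-0.1267 -0.9864 -0.1048; -0.6354 0.1618 -0.7550; 0.7617 -0.0291 -0.6473], t=(-0.5734, 5.3787, 5.3587)

rotation (euler_zyx) = (-1.7676, -0.8659, -3.0967), translation = (-0.5734, 5.3787, 5.3587)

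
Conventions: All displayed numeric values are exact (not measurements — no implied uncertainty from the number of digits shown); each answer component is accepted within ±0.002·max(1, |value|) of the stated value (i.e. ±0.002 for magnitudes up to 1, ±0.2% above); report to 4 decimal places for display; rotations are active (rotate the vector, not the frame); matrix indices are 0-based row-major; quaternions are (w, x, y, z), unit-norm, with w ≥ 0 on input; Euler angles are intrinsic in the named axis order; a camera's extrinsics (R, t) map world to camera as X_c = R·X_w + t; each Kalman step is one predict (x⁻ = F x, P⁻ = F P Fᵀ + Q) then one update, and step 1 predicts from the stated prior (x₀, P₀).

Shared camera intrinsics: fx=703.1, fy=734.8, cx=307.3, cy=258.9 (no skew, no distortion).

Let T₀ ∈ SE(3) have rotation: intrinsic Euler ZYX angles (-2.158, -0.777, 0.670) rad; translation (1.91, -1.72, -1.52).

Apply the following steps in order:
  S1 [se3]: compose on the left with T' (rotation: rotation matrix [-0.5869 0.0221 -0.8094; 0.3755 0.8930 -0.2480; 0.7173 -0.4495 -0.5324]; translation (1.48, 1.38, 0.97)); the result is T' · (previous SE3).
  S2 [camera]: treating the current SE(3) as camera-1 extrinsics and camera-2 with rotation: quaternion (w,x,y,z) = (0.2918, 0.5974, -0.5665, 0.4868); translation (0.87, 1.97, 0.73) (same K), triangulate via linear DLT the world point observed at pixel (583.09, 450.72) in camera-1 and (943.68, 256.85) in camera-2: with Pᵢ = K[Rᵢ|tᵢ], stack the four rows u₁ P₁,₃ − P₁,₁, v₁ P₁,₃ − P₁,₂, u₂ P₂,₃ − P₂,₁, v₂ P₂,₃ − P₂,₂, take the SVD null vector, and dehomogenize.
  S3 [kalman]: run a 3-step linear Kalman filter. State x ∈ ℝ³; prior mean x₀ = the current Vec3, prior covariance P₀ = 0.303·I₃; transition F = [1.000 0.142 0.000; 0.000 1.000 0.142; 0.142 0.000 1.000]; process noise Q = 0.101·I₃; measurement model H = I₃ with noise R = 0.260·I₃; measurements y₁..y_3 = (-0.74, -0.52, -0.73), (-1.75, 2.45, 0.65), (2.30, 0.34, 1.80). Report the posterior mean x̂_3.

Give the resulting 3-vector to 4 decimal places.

after S1 (compose_se3): R=[-0.3487 -0.8845 -0.3099; -0.8523 0.1617 0.4974; -0.3898 0.4376 -0.8103], t=(1.5513, 0.9382, 3.9224)
after S2 (triangulate): (1.4084, -0.2369, 1.6278)
after S3 (kf_track): (0.7533, 0.8382, 1.0937)

result = (0.7533, 0.8382, 1.0937)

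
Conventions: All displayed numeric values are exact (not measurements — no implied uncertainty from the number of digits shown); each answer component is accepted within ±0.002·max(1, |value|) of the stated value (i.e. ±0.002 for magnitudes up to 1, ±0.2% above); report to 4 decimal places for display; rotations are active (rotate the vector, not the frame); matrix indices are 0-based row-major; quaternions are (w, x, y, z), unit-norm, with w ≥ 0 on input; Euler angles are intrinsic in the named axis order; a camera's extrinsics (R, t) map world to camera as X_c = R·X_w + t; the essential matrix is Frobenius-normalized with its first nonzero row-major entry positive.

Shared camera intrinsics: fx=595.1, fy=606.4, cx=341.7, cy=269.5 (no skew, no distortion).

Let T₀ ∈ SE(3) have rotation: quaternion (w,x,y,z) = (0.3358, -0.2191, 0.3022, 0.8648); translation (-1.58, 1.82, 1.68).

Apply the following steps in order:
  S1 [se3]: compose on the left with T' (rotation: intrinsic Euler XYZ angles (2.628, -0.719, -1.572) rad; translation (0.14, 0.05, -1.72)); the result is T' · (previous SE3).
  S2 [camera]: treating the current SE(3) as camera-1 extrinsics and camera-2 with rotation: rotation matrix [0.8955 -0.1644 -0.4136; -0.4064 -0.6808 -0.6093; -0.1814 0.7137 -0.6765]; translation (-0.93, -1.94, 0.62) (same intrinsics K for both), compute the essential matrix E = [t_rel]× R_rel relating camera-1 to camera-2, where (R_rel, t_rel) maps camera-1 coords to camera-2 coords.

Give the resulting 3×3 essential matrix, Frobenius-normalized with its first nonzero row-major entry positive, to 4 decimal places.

matrix = [0.1675 0.6749 -0.0783; -0.5846 0.0881 -0.3780; 0.0489 -0.1098 0.0589]

after S1 (compose_se3): R=[0.7213 -0.6920 0.0291; -0.5207 -0.5695 -0.6361; 0.4568 0.4437 -0.7711], t=(0.4044, -2.5349, -3.0910)
after S2 (essential): [0.1675 0.6749 -0.0783; -0.5846 0.0881 -0.3780; 0.0489 -0.1098 0.0589]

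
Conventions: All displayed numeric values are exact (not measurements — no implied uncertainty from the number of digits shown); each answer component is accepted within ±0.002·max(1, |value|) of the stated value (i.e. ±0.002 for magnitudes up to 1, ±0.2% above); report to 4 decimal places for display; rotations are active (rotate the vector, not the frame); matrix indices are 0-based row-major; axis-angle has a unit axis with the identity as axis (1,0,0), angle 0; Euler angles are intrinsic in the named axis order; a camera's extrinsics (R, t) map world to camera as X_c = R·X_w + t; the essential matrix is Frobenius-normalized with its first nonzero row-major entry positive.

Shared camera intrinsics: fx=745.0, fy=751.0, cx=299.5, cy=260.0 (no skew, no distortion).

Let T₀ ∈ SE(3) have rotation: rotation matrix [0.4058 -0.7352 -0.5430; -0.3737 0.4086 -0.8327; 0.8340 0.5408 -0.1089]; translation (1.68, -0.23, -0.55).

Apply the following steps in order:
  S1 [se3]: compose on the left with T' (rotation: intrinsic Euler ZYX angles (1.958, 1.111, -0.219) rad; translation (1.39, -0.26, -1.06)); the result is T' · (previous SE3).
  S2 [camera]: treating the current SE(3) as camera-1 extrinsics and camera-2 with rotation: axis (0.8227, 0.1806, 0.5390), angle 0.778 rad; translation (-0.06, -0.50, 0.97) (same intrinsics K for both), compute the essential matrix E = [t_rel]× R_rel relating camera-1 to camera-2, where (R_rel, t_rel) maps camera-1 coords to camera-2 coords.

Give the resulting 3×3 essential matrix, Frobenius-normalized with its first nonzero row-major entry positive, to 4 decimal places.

matrix = [0.6612 -0.1185 0.1399; 0.1785 0.5718 0.0872; 0.0823 -0.3948 -0.0137]

after S1 (compose_se3): R=[-0.2010 -0.5036 0.8403; 0.9790 -0.1327 0.1546; 0.0336 0.8537 0.5197], t=(1.5918, 0.1562, -2.7816)
after S2 (essential): [0.6612 -0.1185 0.1399; 0.1785 0.5718 0.0872; 0.0823 -0.3948 -0.0137]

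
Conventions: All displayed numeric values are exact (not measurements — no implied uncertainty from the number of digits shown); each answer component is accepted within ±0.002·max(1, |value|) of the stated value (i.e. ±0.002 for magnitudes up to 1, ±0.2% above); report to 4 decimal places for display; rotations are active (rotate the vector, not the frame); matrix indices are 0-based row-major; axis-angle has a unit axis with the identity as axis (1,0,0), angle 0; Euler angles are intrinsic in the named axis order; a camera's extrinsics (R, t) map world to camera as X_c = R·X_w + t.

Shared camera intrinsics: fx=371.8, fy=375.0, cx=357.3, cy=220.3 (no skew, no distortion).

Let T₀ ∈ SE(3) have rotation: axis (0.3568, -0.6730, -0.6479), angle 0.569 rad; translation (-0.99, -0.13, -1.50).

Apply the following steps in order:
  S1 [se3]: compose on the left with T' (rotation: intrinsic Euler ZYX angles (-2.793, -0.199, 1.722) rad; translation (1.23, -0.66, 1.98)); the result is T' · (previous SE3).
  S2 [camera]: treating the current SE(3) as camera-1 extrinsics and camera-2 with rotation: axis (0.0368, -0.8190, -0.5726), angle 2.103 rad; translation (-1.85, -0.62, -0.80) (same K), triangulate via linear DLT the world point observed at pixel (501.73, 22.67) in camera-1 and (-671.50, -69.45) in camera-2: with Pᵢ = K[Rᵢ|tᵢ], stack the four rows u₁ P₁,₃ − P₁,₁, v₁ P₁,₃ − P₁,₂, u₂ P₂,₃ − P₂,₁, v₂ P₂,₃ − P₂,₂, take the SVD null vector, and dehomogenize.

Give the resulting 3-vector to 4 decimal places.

result = (1.7279, 0.8529, 0.5308)

after S1 (compose_se3): R=[-0.9651 -0.2613 0.0191; -0.0696 0.3259 0.9428; -0.2526 0.9085 -0.3328], t=(2.6734, -1.7340, 1.8798)
after S2 (triangulate): (1.7279, 0.8529, 0.5308)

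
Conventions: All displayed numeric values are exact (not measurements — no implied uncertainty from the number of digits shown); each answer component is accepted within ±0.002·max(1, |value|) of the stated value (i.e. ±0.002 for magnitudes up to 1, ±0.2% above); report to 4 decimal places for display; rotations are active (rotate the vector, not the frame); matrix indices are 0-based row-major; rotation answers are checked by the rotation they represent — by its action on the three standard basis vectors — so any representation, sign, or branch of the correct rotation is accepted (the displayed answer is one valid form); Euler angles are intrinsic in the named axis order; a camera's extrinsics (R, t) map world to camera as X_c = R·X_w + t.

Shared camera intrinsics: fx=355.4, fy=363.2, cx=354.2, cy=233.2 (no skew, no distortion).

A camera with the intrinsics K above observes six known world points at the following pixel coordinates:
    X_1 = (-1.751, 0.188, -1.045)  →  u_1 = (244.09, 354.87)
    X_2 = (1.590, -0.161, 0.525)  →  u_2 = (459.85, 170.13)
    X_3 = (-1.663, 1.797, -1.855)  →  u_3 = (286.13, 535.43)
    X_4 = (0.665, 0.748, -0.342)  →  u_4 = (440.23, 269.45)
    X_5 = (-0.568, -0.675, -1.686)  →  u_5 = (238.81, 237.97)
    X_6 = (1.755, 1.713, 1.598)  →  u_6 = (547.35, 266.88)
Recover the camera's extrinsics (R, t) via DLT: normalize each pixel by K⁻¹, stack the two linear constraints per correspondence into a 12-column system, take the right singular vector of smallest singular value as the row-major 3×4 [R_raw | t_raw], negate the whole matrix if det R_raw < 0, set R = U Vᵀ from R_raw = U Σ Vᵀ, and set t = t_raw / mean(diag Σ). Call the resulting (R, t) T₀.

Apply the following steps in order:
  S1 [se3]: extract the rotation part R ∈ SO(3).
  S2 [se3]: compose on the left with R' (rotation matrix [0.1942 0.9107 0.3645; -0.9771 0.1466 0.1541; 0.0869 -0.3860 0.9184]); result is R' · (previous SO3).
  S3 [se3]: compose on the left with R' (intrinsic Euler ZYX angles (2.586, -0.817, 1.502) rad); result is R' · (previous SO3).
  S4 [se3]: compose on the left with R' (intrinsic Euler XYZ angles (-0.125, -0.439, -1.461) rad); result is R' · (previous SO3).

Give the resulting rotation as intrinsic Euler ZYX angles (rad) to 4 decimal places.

rotation (euler_zyx) = (0.1711, 0.9058, 0.1248)

source (pnp_recover): camera pose = R=[0.7492 0.5743 0.3301; -0.6069 0.7947 -0.0051; -0.2653 -0.1965 0.9439], t=(0.2100, 0.2300, 4.8800)
after S1 (rot_of_se3): [0.7492 0.5743 0.3301; -0.6069 0.7947 -0.0051; -0.2653 -0.1965 0.9439]
after S2 (compose_so3): [-0.5040 0.7637 0.4035; -0.8619 -0.4749 -0.1778; 0.0558 -0.4373 0.8976]
after S3 (compose_so3): [-0.1766 -0.9691 0.1725; 0.2449 0.1265 0.9613; -0.9533 0.2120 0.2150]
after S4 (compose_so3): [0.6080 -0.0724 0.7906; 0.1051 0.9944 0.0103; -0.7869 0.0768 0.6122]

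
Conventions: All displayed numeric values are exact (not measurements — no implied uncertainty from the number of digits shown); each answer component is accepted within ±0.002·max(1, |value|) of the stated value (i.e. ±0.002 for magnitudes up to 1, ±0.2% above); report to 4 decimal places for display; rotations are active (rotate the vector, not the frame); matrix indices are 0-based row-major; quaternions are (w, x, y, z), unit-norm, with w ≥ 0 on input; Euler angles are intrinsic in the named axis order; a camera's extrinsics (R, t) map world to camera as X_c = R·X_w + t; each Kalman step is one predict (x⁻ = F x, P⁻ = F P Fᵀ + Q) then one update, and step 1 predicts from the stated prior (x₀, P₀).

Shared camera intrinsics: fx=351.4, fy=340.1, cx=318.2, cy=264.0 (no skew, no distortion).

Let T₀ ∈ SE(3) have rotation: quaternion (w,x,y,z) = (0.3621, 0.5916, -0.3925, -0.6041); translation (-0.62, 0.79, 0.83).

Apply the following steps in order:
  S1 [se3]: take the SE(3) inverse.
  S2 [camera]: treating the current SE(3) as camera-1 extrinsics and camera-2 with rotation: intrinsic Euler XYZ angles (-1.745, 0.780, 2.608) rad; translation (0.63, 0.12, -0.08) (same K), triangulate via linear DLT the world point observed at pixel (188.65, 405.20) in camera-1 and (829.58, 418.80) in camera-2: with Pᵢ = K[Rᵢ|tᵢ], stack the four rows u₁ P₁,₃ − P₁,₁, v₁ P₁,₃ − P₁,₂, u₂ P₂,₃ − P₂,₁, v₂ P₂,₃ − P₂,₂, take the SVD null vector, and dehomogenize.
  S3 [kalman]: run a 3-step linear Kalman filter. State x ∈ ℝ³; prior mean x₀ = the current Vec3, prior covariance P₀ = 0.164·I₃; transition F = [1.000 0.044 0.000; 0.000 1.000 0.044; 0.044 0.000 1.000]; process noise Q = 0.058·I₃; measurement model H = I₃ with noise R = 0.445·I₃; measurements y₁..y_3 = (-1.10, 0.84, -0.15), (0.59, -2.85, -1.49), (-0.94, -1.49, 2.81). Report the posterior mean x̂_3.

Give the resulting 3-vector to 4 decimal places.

result = (-0.8962, -0.5645, 0.8623)

after S1 (invert_se3): R=[-0.0379 -0.9018 -0.4305; -0.0269 -0.4297 0.9026; -0.9989 0.0458 -0.0080], t=(1.0462, -0.4263, -0.6489)
after S2 (triangulate): (-1.7755, 1.0218, 1.4395)
after S3 (kf_track): (-0.8962, -0.5645, 0.8623)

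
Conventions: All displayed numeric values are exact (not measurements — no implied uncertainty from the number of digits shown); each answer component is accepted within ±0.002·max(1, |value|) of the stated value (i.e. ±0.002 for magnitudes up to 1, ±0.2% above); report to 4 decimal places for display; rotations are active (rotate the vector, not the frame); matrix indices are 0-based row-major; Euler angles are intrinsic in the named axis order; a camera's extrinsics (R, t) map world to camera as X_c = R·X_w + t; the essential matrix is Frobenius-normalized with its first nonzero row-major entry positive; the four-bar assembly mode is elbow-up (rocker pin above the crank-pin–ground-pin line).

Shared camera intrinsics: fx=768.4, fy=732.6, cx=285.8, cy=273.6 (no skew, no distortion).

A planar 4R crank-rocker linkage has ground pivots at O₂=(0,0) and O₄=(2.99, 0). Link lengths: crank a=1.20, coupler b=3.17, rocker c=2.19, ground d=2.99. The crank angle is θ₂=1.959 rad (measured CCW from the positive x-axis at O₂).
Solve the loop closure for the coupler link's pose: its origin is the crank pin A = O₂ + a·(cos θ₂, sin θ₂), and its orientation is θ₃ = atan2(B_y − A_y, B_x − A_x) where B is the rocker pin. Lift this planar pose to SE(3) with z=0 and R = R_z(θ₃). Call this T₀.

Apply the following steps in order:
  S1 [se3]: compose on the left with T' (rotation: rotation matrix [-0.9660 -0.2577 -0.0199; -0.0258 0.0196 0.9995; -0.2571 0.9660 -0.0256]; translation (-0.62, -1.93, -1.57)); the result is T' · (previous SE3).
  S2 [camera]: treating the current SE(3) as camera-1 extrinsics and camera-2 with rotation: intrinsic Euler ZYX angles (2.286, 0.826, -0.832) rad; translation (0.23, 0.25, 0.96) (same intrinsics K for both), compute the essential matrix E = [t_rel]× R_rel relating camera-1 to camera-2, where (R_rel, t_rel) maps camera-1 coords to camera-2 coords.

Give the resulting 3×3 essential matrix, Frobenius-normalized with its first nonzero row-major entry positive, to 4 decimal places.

source (fourbar_fk): coupler pose = R=[0.9454 -0.3259 0.0000; 0.3259 0.9454 0.0000; 0.0000 0.0000 1.0000], t=(-0.4542, 1.1107, 0.0000)
after S1 (compose_se3): R=[-0.9973 0.0712 -0.0199; -0.0180 0.0269 0.9995; 0.0717 0.9971 -0.0256], t=(-0.4674, -1.8965, -0.3802)
after S2 (essential): [0.2033 0.0015 0.5608; 0.5179 -0.3277 -0.3058; 0.2950 -0.0999 0.2793]

matrix = [0.2033 0.0015 0.5608; 0.5179 -0.3277 -0.3058; 0.2950 -0.0999 0.2793]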